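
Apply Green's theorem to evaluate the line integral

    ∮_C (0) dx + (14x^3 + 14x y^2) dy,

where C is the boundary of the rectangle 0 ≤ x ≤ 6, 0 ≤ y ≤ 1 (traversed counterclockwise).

Green's theorem converts the closed line integral into a double integral over the enclosed region D:

    ∮_C P dx + Q dy = ∬_D (∂Q/∂x - ∂P/∂y) dA.

Here P = 0, Q = 14x^3 + 14x y^2, so

    ∂Q/∂x = 42x^2 + 14y^2,    ∂P/∂y = 0,
    ∂Q/∂x - ∂P/∂y = 42x^2 + 14y^2.

D is the region 0 ≤ x ≤ 6, 0 ≤ y ≤ 1. Evaluating the double integral:

    ∬_D (42x^2 + 14y^2) dA = ∫_0^{6} ∫_0^{1} (42x^2 + 14y^2) dy dx.

Inner (y from 0 to 1): 42x^2 + 14/3.
Outer (x from 0 to 6): 3052.

Therefore ∮_C P dx + Q dy = 3052.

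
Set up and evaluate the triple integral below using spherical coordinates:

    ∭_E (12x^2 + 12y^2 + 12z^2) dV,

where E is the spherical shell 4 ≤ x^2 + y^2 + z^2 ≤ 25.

In spherical coordinates, x = ρ sin(φ) cos(θ), y = ρ sin(φ) sin(θ), z = ρ cos(φ), and dV = ρ^2 sin(φ) dρ dφ dθ.

The integrand becomes 12ρ^2, so

    ∭_E (12x^2 + 12y^2 + 12z^2) dV = ∫_{0}^{2π} ∫_{0}^{π} ∫_{2}^{5} (12ρ^2) · ρ^2 sin(φ) dρ dφ dθ.

Inner (ρ): 37116sin(φ)/5.
Middle (φ): 74232/5.
Outer (θ): 148464π/5.

Therefore the triple integral equals 148464π/5.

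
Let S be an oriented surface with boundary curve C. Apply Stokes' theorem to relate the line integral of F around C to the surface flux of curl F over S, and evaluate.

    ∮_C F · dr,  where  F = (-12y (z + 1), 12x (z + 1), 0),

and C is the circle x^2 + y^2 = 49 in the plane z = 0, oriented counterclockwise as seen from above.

Let S be the flat disk x^2 + y^2 ≤ 49 in the plane z = 0, with upward unit normal n̂ = ẑ. By Stokes' theorem,

    ∮_C F · dr = ∬_S (∇ × F) · n̂ dS = ∬_D (curl F)_z dA,

where D is the disk x^2 + y^2 ≤ 49.

Compute the curl of F = (-12y (z + 1), 12x (z + 1), 0):
    (∇ × F)_x = ∂F_z/∂y - ∂F_y/∂z = -12x,
    (∇ × F)_y = ∂F_x/∂z - ∂F_z/∂x = -12y,
    (∇ × F)_z = ∂F_y/∂x - ∂F_x/∂y = 24z + 24.

On z = 0, (curl F)_z = 24.

Convert to polar (x = r cos θ, y = r sin θ, dA = r dr dθ); the integrand becomes 24, so

    ∬_D (curl F)_z dA = ∫_0^{2π} ∫_0^{7} (24) · r dr dθ.

Inner (r from 0 to 7): 588.
Outer (θ from 0 to 2π): 1176π.

Therefore ∮_C F · dr = 1176π.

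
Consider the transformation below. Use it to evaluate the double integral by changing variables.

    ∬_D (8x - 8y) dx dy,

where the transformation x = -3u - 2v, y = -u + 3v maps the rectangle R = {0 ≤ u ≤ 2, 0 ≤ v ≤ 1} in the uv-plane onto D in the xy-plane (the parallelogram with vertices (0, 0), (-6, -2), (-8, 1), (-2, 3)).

Compute the Jacobian determinant of (x, y) with respect to (u, v):

    ∂(x,y)/∂(u,v) = | -3  -2 | = (-3)(3) - (-2)(-1) = -11.
                   | -1  3 |

Its absolute value is |J| = 11 (the area scaling factor).

Substituting x = -3u - 2v, y = -u + 3v into the integrand,

    8x - 8y → -16u - 40v,

so the integral becomes

    ∬_R (-16u - 40v) · |J| du dv = ∫_0^2 ∫_0^1 (-176u - 440v) dv du.

Inner (v): -176u - 220.
Outer (u): -792.

Therefore ∬_D (8x - 8y) dx dy = -792.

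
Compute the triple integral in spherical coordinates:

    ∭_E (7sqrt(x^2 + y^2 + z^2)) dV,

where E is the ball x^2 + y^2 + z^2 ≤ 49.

In spherical coordinates, x = ρ sin(φ) cos(θ), y = ρ sin(φ) sin(θ), z = ρ cos(φ), and dV = ρ^2 sin(φ) dρ dφ dθ.

The integrand becomes 7ρ, so

    ∭_E (7sqrt(x^2 + y^2 + z^2)) dV = ∫_{0}^{2π} ∫_{0}^{π} ∫_{0}^{7} (7ρ) · ρ^2 sin(φ) dρ dφ dθ.

Inner (ρ): 16807sin(φ)/4.
Middle (φ): 16807/2.
Outer (θ): 16807π.

Therefore the triple integral equals 16807π.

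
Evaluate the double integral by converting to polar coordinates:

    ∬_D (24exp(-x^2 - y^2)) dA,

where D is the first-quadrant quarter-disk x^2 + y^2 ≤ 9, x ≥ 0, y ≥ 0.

The region D is 0 ≤ r ≤ 3, 0 ≤ θ ≤ π/2 in polar coordinates, where x = r cos(θ), y = r sin(θ), and dA = r dr dθ.

Under the substitution, the integrand becomes 24exp(-r^2), so

    ∬_D (24exp(-x^2 - y^2)) dA = ∫_{0}^{π/2} ∫_{0}^{3} (24exp(-r^2)) · r dr dθ.

Inner integral (in r): ∫_{0}^{3} (24exp(-r^2)) · r dr = 12 - 12exp(-9).

Outer integral (in θ): ∫_{0}^{π/2} (12 - 12exp(-9)) dθ = -6π exp(-9) + 6π.

Therefore ∬_D (24exp(-x^2 - y^2)) dA = -6π exp(-9) + 6π.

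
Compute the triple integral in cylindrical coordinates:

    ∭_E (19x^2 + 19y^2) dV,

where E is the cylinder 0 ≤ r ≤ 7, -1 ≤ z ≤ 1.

In cylindrical coordinates, x = r cos(θ), y = r sin(θ), z = z, and dV = r dr dθ dz.

The integrand becomes 19r^2, so

    ∭_E (19x^2 + 19y^2) dV = ∫_{0}^{2π} ∫_{0}^{7} ∫_{-1}^{1} (19r^2) · r dz dr dθ.

Inner (z): 38r^3.
Middle (r from 0 to 7): 45619/2.
Outer (θ): 45619π.

Therefore the triple integral equals 45619π.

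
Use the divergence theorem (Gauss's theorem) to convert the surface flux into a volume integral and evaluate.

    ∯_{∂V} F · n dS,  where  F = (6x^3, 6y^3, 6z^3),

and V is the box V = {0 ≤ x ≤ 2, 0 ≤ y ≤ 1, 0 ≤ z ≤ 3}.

By the divergence theorem,

    ∯_{∂V} F · n dS = ∭_V (∇ · F) dV.

Compute the divergence:
    ∇ · F = ∂F_x/∂x + ∂F_y/∂y + ∂F_z/∂z = 18x^2 + 18y^2 + 18z^2.

V is a rectangular box, so dV = dx dy dz with 0 ≤ x ≤ 2, 0 ≤ y ≤ 1, 0 ≤ z ≤ 3.

Integrate (18x^2 + 18y^2 + 18z^2) over V as an iterated integral:

    ∭_V (∇·F) dV = ∫_0^{2} ∫_0^{1} ∫_0^{3} (18x^2 + 18y^2 + 18z^2) dz dy dx.

Inner (z from 0 to 3): 54x^2 + 54y^2 + 162.
Middle (y from 0 to 1): 54x^2 + 180.
Outer (x from 0 to 2): 504.

Therefore ∯_{∂V} F · n dS = 504.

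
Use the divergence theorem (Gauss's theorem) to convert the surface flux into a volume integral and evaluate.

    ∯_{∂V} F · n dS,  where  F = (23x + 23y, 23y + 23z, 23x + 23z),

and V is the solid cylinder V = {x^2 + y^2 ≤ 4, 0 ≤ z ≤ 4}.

By the divergence theorem,

    ∯_{∂V} F · n dS = ∭_V (∇ · F) dV.

Compute the divergence:
    ∇ · F = ∂F_x/∂x + ∂F_y/∂y + ∂F_z/∂z = 23 + 23 + 23 = 69.

In cylindrical coordinates, x = r cos(θ), y = r sin(θ), z = z, dV = r dr dθ dz, with 0 ≤ r ≤ 2, 0 ≤ θ ≤ 2π, 0 ≤ z ≤ 4.

The integrand, after substitution and multiplying by the volume element, becomes (69) · r, so

    ∭_V (∇·F) dV = ∫_0^{2π} ∫_0^{2} ∫_0^{4} (69) · r dz dr dθ.

Inner (z from 0 to 4): 276r.
Middle (r from 0 to 2): 552.
Outer (θ from 0 to 2π): 1104π.

Therefore ∯_{∂V} F · n dS = 1104π.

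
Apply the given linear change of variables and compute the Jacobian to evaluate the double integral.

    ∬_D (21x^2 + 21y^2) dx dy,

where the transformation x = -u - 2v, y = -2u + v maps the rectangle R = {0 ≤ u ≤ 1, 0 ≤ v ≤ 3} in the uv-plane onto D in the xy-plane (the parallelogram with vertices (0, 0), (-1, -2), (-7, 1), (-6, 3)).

Compute the Jacobian determinant of (x, y) with respect to (u, v):

    ∂(x,y)/∂(u,v) = | -1  -2 | = (-1)(1) - (-2)(-2) = -5.
                   | -2  1 |

Its absolute value is |J| = 5 (the area scaling factor).

Substituting x = -u - 2v, y = -2u + v into the integrand,

    21x^2 + 21y^2 → 105u^2 + 105v^2,

so the integral becomes

    ∬_R (105u^2 + 105v^2) · |J| du dv = ∫_0^1 ∫_0^3 (525u^2 + 525v^2) dv du.

Inner (v): 1575u^2 + 4725.
Outer (u): 5250.

Therefore ∬_D (21x^2 + 21y^2) dx dy = 5250.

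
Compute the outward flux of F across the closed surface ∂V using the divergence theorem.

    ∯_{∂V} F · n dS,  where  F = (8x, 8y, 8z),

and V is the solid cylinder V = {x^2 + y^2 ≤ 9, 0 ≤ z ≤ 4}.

By the divergence theorem,

    ∯_{∂V} F · n dS = ∭_V (∇ · F) dV.

Compute the divergence:
    ∇ · F = ∂F_x/∂x + ∂F_y/∂y + ∂F_z/∂z = 8 + 8 + 8 = 24.

In cylindrical coordinates, x = r cos(θ), y = r sin(θ), z = z, dV = r dr dθ dz, with 0 ≤ r ≤ 3, 0 ≤ θ ≤ 2π, 0 ≤ z ≤ 4.

The integrand, after substitution and multiplying by the volume element, becomes (24) · r, so

    ∭_V (∇·F) dV = ∫_0^{2π} ∫_0^{3} ∫_0^{4} (24) · r dz dr dθ.

Inner (z from 0 to 4): 96r.
Middle (r from 0 to 3): 432.
Outer (θ from 0 to 2π): 864π.

Therefore ∯_{∂V} F · n dS = 864π.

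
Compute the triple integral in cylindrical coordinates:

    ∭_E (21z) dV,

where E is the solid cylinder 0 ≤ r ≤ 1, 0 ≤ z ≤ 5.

In cylindrical coordinates, x = r cos(θ), y = r sin(θ), z = z, and dV = r dr dθ dz.

The integrand becomes 21z, so

    ∭_E (21z) dV = ∫_{0}^{2π} ∫_{0}^{1} ∫_{0}^{5} (21z) · r dz dr dθ.

Inner (z): 525r/2.
Middle (r from 0 to 1): 525/4.
Outer (θ): 525π/2.

Therefore the triple integral equals 525π/2.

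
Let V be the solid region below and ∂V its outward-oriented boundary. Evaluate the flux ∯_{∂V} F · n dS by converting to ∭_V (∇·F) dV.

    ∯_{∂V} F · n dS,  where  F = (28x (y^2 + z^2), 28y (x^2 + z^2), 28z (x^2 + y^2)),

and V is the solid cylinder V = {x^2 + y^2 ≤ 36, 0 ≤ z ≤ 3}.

By the divergence theorem,

    ∯_{∂V} F · n dS = ∭_V (∇ · F) dV.

Compute the divergence:
    ∇ · F = ∂F_x/∂x + ∂F_y/∂y + ∂F_z/∂z = 28y^2 + 28z^2 + 28x^2 + 28z^2 + 28x^2 + 28y^2 = 56x^2 + 56y^2 + 56z^2.

In cylindrical coordinates, x = r cos(θ), y = r sin(θ), z = z, dV = r dr dθ dz, with 0 ≤ r ≤ 6, 0 ≤ θ ≤ 2π, 0 ≤ z ≤ 3.

The integrand, after substitution and multiplying by the volume element, becomes (56r^2 + 56z^2) · r, so

    ∭_V (∇·F) dV = ∫_0^{2π} ∫_0^{6} ∫_0^{3} (56r^2 + 56z^2) · r dz dr dθ.

Inner (z from 0 to 3): 168r (r^2 + 3).
Middle (r from 0 to 6): 63504.
Outer (θ from 0 to 2π): 127008π.

Therefore ∯_{∂V} F · n dS = 127008π.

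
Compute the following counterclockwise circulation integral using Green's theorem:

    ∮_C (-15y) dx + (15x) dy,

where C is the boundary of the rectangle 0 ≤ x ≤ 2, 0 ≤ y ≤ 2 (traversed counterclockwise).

Green's theorem converts the closed line integral into a double integral over the enclosed region D:

    ∮_C P dx + Q dy = ∬_D (∂Q/∂x - ∂P/∂y) dA.

Here P = -15y, Q = 15x, so

    ∂Q/∂x = 15,    ∂P/∂y = -15,
    ∂Q/∂x - ∂P/∂y = 30.

D is the region 0 ≤ x ≤ 2, 0 ≤ y ≤ 2. Evaluating the double integral:

    ∬_D (30) dA = ∫_0^{2} ∫_0^{2} (30) dy dx.

Inner (y from 0 to 2): 60.
Outer (x from 0 to 2): 120.

Therefore ∮_C P dx + Q dy = 120.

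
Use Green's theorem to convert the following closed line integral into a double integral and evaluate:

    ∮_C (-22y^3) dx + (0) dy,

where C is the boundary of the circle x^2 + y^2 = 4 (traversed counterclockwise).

Green's theorem converts the closed line integral into a double integral over the enclosed region D:

    ∮_C P dx + Q dy = ∬_D (∂Q/∂x - ∂P/∂y) dA.

Here P = -22y^3, Q = 0, so

    ∂Q/∂x = 0,    ∂P/∂y = -66y^2,
    ∂Q/∂x - ∂P/∂y = 66y^2.

D is the region x^2 + y^2 ≤ 4. Evaluating the double integral:

In polar coordinates (x = r cos θ, y = r sin θ, dA = r dr dθ) the integrand becomes 66r^2sin(θ)^2, so

    ∬_D (66y^2) dA = ∫_0^{2π} ∫_0^{2} (66r^2sin(θ)^2) · r dr dθ.

Inner (r from 0 to 2): 264sin(θ)^2.
Outer (θ from 0 to 2π): 264π.

Therefore ∮_C P dx + Q dy = 264π.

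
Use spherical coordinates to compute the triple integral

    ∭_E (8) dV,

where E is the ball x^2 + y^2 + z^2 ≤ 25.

In spherical coordinates, x = ρ sin(φ) cos(θ), y = ρ sin(φ) sin(θ), z = ρ cos(φ), and dV = ρ^2 sin(φ) dρ dφ dθ.

The integrand becomes 8, so

    ∭_E (8) dV = ∫_{0}^{2π} ∫_{0}^{π} ∫_{0}^{5} (8) · ρ^2 sin(φ) dρ dφ dθ.

Inner (ρ): 1000sin(φ)/3.
Middle (φ): 2000/3.
Outer (θ): 4000π/3.

Therefore the triple integral equals 4000π/3.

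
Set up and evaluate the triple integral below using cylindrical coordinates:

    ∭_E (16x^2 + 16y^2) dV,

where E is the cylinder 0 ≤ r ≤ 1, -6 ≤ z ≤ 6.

In cylindrical coordinates, x = r cos(θ), y = r sin(θ), z = z, and dV = r dr dθ dz.

The integrand becomes 16r^2, so

    ∭_E (16x^2 + 16y^2) dV = ∫_{0}^{2π} ∫_{0}^{1} ∫_{-6}^{6} (16r^2) · r dz dr dθ.

Inner (z): 192r^3.
Middle (r from 0 to 1): 48.
Outer (θ): 96π.

Therefore the triple integral equals 96π.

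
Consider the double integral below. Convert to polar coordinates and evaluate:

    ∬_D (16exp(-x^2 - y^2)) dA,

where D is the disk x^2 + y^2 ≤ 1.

The region D is 0 ≤ r ≤ 1, 0 ≤ θ ≤ 2π in polar coordinates, where x = r cos(θ), y = r sin(θ), and dA = r dr dθ.

Under the substitution, the integrand becomes 16exp(-r^2), so

    ∬_D (16exp(-x^2 - y^2)) dA = ∫_{0}^{2π} ∫_{0}^{1} (16exp(-r^2)) · r dr dθ.

Inner integral (in r): ∫_{0}^{1} (16exp(-r^2)) · r dr = 8 - 8exp(-1).

Outer integral (in θ): ∫_{0}^{2π} (8 - 8exp(-1)) dθ = -16π exp(-1) + 16π.

Therefore ∬_D (16exp(-x^2 - y^2)) dA = -16π exp(-1) + 16π.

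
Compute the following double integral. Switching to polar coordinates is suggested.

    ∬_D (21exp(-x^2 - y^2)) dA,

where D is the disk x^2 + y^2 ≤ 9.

The region D is 0 ≤ r ≤ 3, 0 ≤ θ ≤ 2π in polar coordinates, where x = r cos(θ), y = r sin(θ), and dA = r dr dθ.

Under the substitution, the integrand becomes 21exp(-r^2), so

    ∬_D (21exp(-x^2 - y^2)) dA = ∫_{0}^{2π} ∫_{0}^{3} (21exp(-r^2)) · r dr dθ.

Inner integral (in r): ∫_{0}^{3} (21exp(-r^2)) · r dr = 21/2 - 21exp(-9)/2.

Outer integral (in θ): ∫_{0}^{2π} (21/2 - 21exp(-9)/2) dθ = -21π exp(-9) + 21π.

Therefore ∬_D (21exp(-x^2 - y^2)) dA = -21π exp(-9) + 21π.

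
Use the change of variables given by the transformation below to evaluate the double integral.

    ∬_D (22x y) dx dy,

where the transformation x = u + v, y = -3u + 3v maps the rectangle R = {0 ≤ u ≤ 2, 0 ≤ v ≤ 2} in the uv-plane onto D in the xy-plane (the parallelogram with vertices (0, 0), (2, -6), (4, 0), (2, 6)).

Compute the Jacobian determinant of (x, y) with respect to (u, v):

    ∂(x,y)/∂(u,v) = | 1  1 | = (1)(3) - (1)(-3) = 6.
                   | -3  3 |

Its absolute value is |J| = 6 (the area scaling factor).

Substituting x = u + v, y = -3u + 3v into the integrand,

    22x y → -66u^2 + 66v^2,

so the integral becomes

    ∬_R (-66u^2 + 66v^2) · |J| du dv = ∫_0^2 ∫_0^2 (-396u^2 + 396v^2) dv du.

Inner (v): 1056 - 792u^2.
Outer (u): 0.

Therefore ∬_D (22x y) dx dy = 0.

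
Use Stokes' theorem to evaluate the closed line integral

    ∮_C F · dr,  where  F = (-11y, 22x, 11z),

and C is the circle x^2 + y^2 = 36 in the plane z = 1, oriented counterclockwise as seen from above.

Let S be the flat disk x^2 + y^2 ≤ 36 in the plane z = 1, with upward unit normal n̂ = ẑ. By Stokes' theorem,

    ∮_C F · dr = ∬_S (∇ × F) · n̂ dS = ∬_D (curl F)_z dA,

where D is the disk x^2 + y^2 ≤ 36.

Compute the curl of F = (-11y, 22x, 11z):
    (∇ × F)_x = ∂F_z/∂y - ∂F_y/∂z = 0,
    (∇ × F)_y = ∂F_x/∂z - ∂F_z/∂x = 0,
    (∇ × F)_z = ∂F_y/∂x - ∂F_x/∂y = 33.

On z = 1, (curl F)_z = 33.

Convert to polar (x = r cos θ, y = r sin θ, dA = r dr dθ); the integrand becomes 33, so

    ∬_D (curl F)_z dA = ∫_0^{2π} ∫_0^{6} (33) · r dr dθ.

Inner (r from 0 to 6): 594.
Outer (θ from 0 to 2π): 1188π.

Therefore ∮_C F · dr = 1188π.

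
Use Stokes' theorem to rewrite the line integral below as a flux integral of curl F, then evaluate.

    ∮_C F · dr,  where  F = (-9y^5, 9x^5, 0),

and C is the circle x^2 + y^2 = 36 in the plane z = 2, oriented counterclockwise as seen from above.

Let S be the flat disk x^2 + y^2 ≤ 36 in the plane z = 2, with upward unit normal n̂ = ẑ. By Stokes' theorem,

    ∮_C F · dr = ∬_S (∇ × F) · n̂ dS = ∬_D (curl F)_z dA,

where D is the disk x^2 + y^2 ≤ 36.

Compute the curl of F = (-9y^5, 9x^5, 0):
    (∇ × F)_x = ∂F_z/∂y - ∂F_y/∂z = 0,
    (∇ × F)_y = ∂F_x/∂z - ∂F_z/∂x = 0,
    (∇ × F)_z = ∂F_y/∂x - ∂F_x/∂y = 45x^4 + 45y^4.

On z = 2, (curl F)_z = 45x^4 + 45y^4.

Convert to polar (x = r cos θ, y = r sin θ, dA = r dr dθ); the integrand becomes 45r^4(sin(θ)^4 + cos(θ)^4), so

    ∬_D (curl F)_z dA = ∫_0^{2π} ∫_0^{6} (45r^4(sin(θ)^4 + cos(θ)^4)) · r dr dθ.

Inner (r from 0 to 6): 349920sin(θ)^4 + 349920cos(θ)^4.
Outer (θ from 0 to 2π): 524880π.

Therefore ∮_C F · dr = 524880π.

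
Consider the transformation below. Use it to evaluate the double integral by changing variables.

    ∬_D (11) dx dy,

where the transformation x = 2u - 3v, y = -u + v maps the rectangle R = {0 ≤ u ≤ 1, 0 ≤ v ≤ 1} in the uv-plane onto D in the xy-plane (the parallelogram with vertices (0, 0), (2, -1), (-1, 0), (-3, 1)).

Compute the Jacobian determinant of (x, y) with respect to (u, v):

    ∂(x,y)/∂(u,v) = | 2  -3 | = (2)(1) - (-3)(-1) = -1.
                   | -1  1 |

Its absolute value is |J| = 1 (the area scaling factor).

Substituting x = 2u - 3v, y = -u + v into the integrand,

    11 → 11,

so the integral becomes

    ∬_R (11) · |J| du dv = ∫_0^1 ∫_0^1 (11) dv du.

Inner (v): 11.
Outer (u): 11.

Therefore ∬_D (11) dx dy = 11.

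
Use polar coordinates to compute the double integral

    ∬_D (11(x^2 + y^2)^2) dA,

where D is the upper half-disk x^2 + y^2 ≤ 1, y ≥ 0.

The region D is 0 ≤ r ≤ 1, 0 ≤ θ ≤ π in polar coordinates, where x = r cos(θ), y = r sin(θ), and dA = r dr dθ.

Under the substitution, the integrand becomes 11r^4, so

    ∬_D (11(x^2 + y^2)^2) dA = ∫_{0}^{π} ∫_{0}^{1} (11r^4) · r dr dθ.

Inner integral (in r): ∫_{0}^{1} (11r^4) · r dr = 11/6.

Outer integral (in θ): ∫_{0}^{π} (11/6) dθ = 11π/6.

Therefore ∬_D (11(x^2 + y^2)^2) dA = 11π/6.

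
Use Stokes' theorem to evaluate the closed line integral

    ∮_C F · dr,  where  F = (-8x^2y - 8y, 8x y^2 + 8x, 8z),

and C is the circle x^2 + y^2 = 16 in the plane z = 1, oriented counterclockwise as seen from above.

Let S be the flat disk x^2 + y^2 ≤ 16 in the plane z = 1, with upward unit normal n̂ = ẑ. By Stokes' theorem,

    ∮_C F · dr = ∬_S (∇ × F) · n̂ dS = ∬_D (curl F)_z dA,

where D is the disk x^2 + y^2 ≤ 16.

Compute the curl of F = (-8x^2y - 8y, 8x y^2 + 8x, 8z):
    (∇ × F)_x = ∂F_z/∂y - ∂F_y/∂z = 0,
    (∇ × F)_y = ∂F_x/∂z - ∂F_z/∂x = 0,
    (∇ × F)_z = ∂F_y/∂x - ∂F_x/∂y = 8x^2 + 8y^2 + 16.

On z = 1, (curl F)_z = 8x^2 + 8y^2 + 16.

Convert to polar (x = r cos θ, y = r sin θ, dA = r dr dθ); the integrand becomes 8r^2 + 16, so

    ∬_D (curl F)_z dA = ∫_0^{2π} ∫_0^{4} (8r^2 + 16) · r dr dθ.

Inner (r from 0 to 4): 640.
Outer (θ from 0 to 2π): 1280π.

Therefore ∮_C F · dr = 1280π.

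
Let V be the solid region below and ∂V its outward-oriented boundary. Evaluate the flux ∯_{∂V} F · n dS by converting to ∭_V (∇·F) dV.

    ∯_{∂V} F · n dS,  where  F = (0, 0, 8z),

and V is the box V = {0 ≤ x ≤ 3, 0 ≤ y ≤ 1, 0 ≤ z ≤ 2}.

By the divergence theorem,

    ∯_{∂V} F · n dS = ∭_V (∇ · F) dV.

Compute the divergence:
    ∇ · F = ∂F_x/∂x + ∂F_y/∂y + ∂F_z/∂z = 0 + 0 + 8 = 8.

V is a rectangular box, so dV = dx dy dz with 0 ≤ x ≤ 3, 0 ≤ y ≤ 1, 0 ≤ z ≤ 2.

Integrate (8) over V as an iterated integral:

    ∭_V (∇·F) dV = ∫_0^{3} ∫_0^{1} ∫_0^{2} (8) dz dy dx.

Inner (z from 0 to 2): 16.
Middle (y from 0 to 1): 16.
Outer (x from 0 to 3): 48.

Therefore ∯_{∂V} F · n dS = 48.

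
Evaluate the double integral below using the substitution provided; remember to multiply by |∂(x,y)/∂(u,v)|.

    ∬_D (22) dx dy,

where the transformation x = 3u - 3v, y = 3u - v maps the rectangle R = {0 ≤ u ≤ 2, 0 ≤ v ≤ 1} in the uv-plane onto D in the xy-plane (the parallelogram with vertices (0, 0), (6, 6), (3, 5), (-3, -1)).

Compute the Jacobian determinant of (x, y) with respect to (u, v):

    ∂(x,y)/∂(u,v) = | 3  -3 | = (3)(-1) - (-3)(3) = 6.
                   | 3  -1 |

Its absolute value is |J| = 6 (the area scaling factor).

Substituting x = 3u - 3v, y = 3u - v into the integrand,

    22 → 22,

so the integral becomes

    ∬_R (22) · |J| du dv = ∫_0^2 ∫_0^1 (132) dv du.

Inner (v): 132.
Outer (u): 264.

Therefore ∬_D (22) dx dy = 264.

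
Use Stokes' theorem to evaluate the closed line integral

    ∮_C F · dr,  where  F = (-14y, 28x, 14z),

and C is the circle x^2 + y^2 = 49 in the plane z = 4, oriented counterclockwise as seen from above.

Let S be the flat disk x^2 + y^2 ≤ 49 in the plane z = 4, with upward unit normal n̂ = ẑ. By Stokes' theorem,

    ∮_C F · dr = ∬_S (∇ × F) · n̂ dS = ∬_D (curl F)_z dA,

where D is the disk x^2 + y^2 ≤ 49.

Compute the curl of F = (-14y, 28x, 14z):
    (∇ × F)_x = ∂F_z/∂y - ∂F_y/∂z = 0,
    (∇ × F)_y = ∂F_x/∂z - ∂F_z/∂x = 0,
    (∇ × F)_z = ∂F_y/∂x - ∂F_x/∂y = 42.

On z = 4, (curl F)_z = 42.

Convert to polar (x = r cos θ, y = r sin θ, dA = r dr dθ); the integrand becomes 42, so

    ∬_D (curl F)_z dA = ∫_0^{2π} ∫_0^{7} (42) · r dr dθ.

Inner (r from 0 to 7): 1029.
Outer (θ from 0 to 2π): 2058π.

Therefore ∮_C F · dr = 2058π.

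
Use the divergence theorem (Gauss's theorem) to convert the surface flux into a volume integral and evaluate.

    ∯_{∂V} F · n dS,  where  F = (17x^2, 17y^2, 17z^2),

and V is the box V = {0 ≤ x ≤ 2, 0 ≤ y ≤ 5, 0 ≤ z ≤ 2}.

By the divergence theorem,

    ∯_{∂V} F · n dS = ∭_V (∇ · F) dV.

Compute the divergence:
    ∇ · F = ∂F_x/∂x + ∂F_y/∂y + ∂F_z/∂z = 34x + 34y + 34z.

V is a rectangular box, so dV = dx dy dz with 0 ≤ x ≤ 2, 0 ≤ y ≤ 5, 0 ≤ z ≤ 2.

Integrate (34x + 34y + 34z) over V as an iterated integral:

    ∭_V (∇·F) dV = ∫_0^{2} ∫_0^{5} ∫_0^{2} (34x + 34y + 34z) dz dy dx.

Inner (z from 0 to 2): 68x + 68y + 68.
Middle (y from 0 to 5): 340x + 1190.
Outer (x from 0 to 2): 3060.

Therefore ∯_{∂V} F · n dS = 3060.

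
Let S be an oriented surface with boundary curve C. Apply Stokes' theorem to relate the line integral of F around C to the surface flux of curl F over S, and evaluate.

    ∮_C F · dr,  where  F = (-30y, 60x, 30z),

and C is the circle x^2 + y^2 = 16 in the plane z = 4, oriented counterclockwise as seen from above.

Let S be the flat disk x^2 + y^2 ≤ 16 in the plane z = 4, with upward unit normal n̂ = ẑ. By Stokes' theorem,

    ∮_C F · dr = ∬_S (∇ × F) · n̂ dS = ∬_D (curl F)_z dA,

where D is the disk x^2 + y^2 ≤ 16.

Compute the curl of F = (-30y, 60x, 30z):
    (∇ × F)_x = ∂F_z/∂y - ∂F_y/∂z = 0,
    (∇ × F)_y = ∂F_x/∂z - ∂F_z/∂x = 0,
    (∇ × F)_z = ∂F_y/∂x - ∂F_x/∂y = 90.

On z = 4, (curl F)_z = 90.

Convert to polar (x = r cos θ, y = r sin θ, dA = r dr dθ); the integrand becomes 90, so

    ∬_D (curl F)_z dA = ∫_0^{2π} ∫_0^{4} (90) · r dr dθ.

Inner (r from 0 to 4): 720.
Outer (θ from 0 to 2π): 1440π.

Therefore ∮_C F · dr = 1440π.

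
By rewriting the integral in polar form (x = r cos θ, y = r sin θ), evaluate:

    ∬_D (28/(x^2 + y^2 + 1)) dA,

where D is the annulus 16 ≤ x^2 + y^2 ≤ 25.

The region D is 4 ≤ r ≤ 5, 0 ≤ θ ≤ 2π in polar coordinates, where x = r cos(θ), y = r sin(θ), and dA = r dr dθ.

Under the substitution, the integrand becomes 28/(r^2 + 1), so

    ∬_D (28/(x^2 + y^2 + 1)) dA = ∫_{0}^{2π} ∫_{4}^{5} (28/(r^2 + 1)) · r dr dθ.

Inner integral (in r): ∫_{4}^{5} (28/(r^2 + 1)) · r dr = log(64509974703297150976/168377826559400929).

Outer integral (in θ): ∫_{0}^{2π} (log(64509974703297150976/168377826559400929)) dθ = log((64509974703297150976/168377826559400929)^(2π)).

Therefore ∬_D (28/(x^2 + y^2 + 1)) dA = log((64509974703297150976/168377826559400929)^(2π)).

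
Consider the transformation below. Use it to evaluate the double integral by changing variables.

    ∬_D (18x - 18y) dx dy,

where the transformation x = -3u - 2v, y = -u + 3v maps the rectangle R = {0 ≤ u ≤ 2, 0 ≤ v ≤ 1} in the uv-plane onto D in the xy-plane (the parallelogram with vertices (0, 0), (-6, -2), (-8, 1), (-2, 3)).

Compute the Jacobian determinant of (x, y) with respect to (u, v):

    ∂(x,y)/∂(u,v) = | -3  -2 | = (-3)(3) - (-2)(-1) = -11.
                   | -1  3 |

Its absolute value is |J| = 11 (the area scaling factor).

Substituting x = -3u - 2v, y = -u + 3v into the integrand,

    18x - 18y → -36u - 90v,

so the integral becomes

    ∬_R (-36u - 90v) · |J| du dv = ∫_0^2 ∫_0^1 (-396u - 990v) dv du.

Inner (v): -396u - 495.
Outer (u): -1782.

Therefore ∬_D (18x - 18y) dx dy = -1782.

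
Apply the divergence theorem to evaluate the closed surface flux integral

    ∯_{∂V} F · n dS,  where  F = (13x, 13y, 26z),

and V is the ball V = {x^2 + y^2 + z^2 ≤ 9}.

By the divergence theorem,

    ∯_{∂V} F · n dS = ∭_V (∇ · F) dV.

Compute the divergence:
    ∇ · F = ∂F_x/∂x + ∂F_y/∂y + ∂F_z/∂z = 13 + 13 + 26 = 52.

In spherical coordinates, x = ρ sin(φ) cos(θ), y = ρ sin(φ) sin(θ), z = ρ cos(φ), dV = ρ^2 sin(φ) dρ dφ dθ, with 0 ≤ ρ ≤ 3, 0 ≤ φ ≤ π, 0 ≤ θ ≤ 2π.

The integrand, after substitution and multiplying by the volume element, becomes (52) · ρ^2 sin(φ), so

    ∭_V (∇·F) dV = ∫_0^{2π} ∫_0^{π} ∫_0^{3} (52) · ρ^2 sin(φ) dρ dφ dθ.

Inner (ρ from 0 to 3): 468sin(φ).
Middle (φ from 0 to π): 936.
Outer (θ from 0 to 2π): 1872π.

Therefore ∯_{∂V} F · n dS = 1872π.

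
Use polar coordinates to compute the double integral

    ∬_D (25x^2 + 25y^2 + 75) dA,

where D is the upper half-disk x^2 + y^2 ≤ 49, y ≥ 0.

The region D is 0 ≤ r ≤ 7, 0 ≤ θ ≤ π in polar coordinates, where x = r cos(θ), y = r sin(θ), and dA = r dr dθ.

Under the substitution, the integrand becomes 25r^2 + 75, so

    ∬_D (25x^2 + 25y^2 + 75) dA = ∫_{0}^{π} ∫_{0}^{7} (25r^2 + 75) · r dr dθ.

Inner integral (in r): ∫_{0}^{7} (25r^2 + 75) · r dr = 67375/4.

Outer integral (in θ): ∫_{0}^{π} (67375/4) dθ = 67375π/4.

Therefore ∬_D (25x^2 + 25y^2 + 75) dA = 67375π/4.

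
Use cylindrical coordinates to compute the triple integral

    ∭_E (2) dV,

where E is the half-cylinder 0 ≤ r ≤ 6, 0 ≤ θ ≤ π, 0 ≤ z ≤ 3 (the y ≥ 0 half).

In cylindrical coordinates, x = r cos(θ), y = r sin(θ), z = z, and dV = r dr dθ dz.

The integrand becomes 2, so

    ∭_E (2) dV = ∫_{0}^{π} ∫_{0}^{6} ∫_{0}^{3} (2) · r dz dr dθ.

Inner (z): 6r.
Middle (r from 0 to 6): 108.
Outer (θ): 108π.

Therefore the triple integral equals 108π.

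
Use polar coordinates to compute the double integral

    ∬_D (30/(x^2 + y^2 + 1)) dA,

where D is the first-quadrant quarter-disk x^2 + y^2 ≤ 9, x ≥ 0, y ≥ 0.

The region D is 0 ≤ r ≤ 3, 0 ≤ θ ≤ π/2 in polar coordinates, where x = r cos(θ), y = r sin(θ), and dA = r dr dθ.

Under the substitution, the integrand becomes 30/(r^2 + 1), so

    ∬_D (30/(x^2 + y^2 + 1)) dA = ∫_{0}^{π/2} ∫_{0}^{3} (30/(r^2 + 1)) · r dr dθ.

Inner integral (in r): ∫_{0}^{3} (30/(r^2 + 1)) · r dr = log(1000000000000000).

Outer integral (in θ): ∫_{0}^{π/2} (log(1000000000000000)) dθ = log(1000000000000000^(π/2)).

Therefore ∬_D (30/(x^2 + y^2 + 1)) dA = log(1000000000000000^(π/2)).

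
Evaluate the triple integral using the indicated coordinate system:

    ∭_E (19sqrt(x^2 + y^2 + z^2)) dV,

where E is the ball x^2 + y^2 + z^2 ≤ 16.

In spherical coordinates, x = ρ sin(φ) cos(θ), y = ρ sin(φ) sin(θ), z = ρ cos(φ), and dV = ρ^2 sin(φ) dρ dφ dθ.

The integrand becomes 19ρ, so

    ∭_E (19sqrt(x^2 + y^2 + z^2)) dV = ∫_{0}^{2π} ∫_{0}^{π} ∫_{0}^{4} (19ρ) · ρ^2 sin(φ) dρ dφ dθ.

Inner (ρ): 1216sin(φ).
Middle (φ): 2432.
Outer (θ): 4864π.

Therefore the triple integral equals 4864π.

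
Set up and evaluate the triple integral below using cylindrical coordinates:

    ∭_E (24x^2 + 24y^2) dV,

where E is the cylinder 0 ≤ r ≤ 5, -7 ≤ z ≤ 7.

In cylindrical coordinates, x = r cos(θ), y = r sin(θ), z = z, and dV = r dr dθ dz.

The integrand becomes 24r^2, so

    ∭_E (24x^2 + 24y^2) dV = ∫_{0}^{2π} ∫_{0}^{5} ∫_{-7}^{7} (24r^2) · r dz dr dθ.

Inner (z): 336r^3.
Middle (r from 0 to 5): 52500.
Outer (θ): 105000π.

Therefore the triple integral equals 105000π.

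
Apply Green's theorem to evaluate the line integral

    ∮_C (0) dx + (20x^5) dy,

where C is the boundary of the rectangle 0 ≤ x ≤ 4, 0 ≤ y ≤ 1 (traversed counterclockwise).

Green's theorem converts the closed line integral into a double integral over the enclosed region D:

    ∮_C P dx + Q dy = ∬_D (∂Q/∂x - ∂P/∂y) dA.

Here P = 0, Q = 20x^5, so

    ∂Q/∂x = 100x^4,    ∂P/∂y = 0,
    ∂Q/∂x - ∂P/∂y = 100x^4.

D is the region 0 ≤ x ≤ 4, 0 ≤ y ≤ 1. Evaluating the double integral:

    ∬_D (100x^4) dA = ∫_0^{4} ∫_0^{1} (100x^4) dy dx.

Inner (y from 0 to 1): 100x^4.
Outer (x from 0 to 4): 20480.

Therefore ∮_C P dx + Q dy = 20480.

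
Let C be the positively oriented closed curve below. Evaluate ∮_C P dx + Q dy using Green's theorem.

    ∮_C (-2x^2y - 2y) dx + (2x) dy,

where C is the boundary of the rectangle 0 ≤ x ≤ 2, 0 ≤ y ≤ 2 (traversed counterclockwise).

Green's theorem converts the closed line integral into a double integral over the enclosed region D:

    ∮_C P dx + Q dy = ∬_D (∂Q/∂x - ∂P/∂y) dA.

Here P = -2x^2y - 2y, Q = 2x, so

    ∂Q/∂x = 2,    ∂P/∂y = -2x^2 - 2,
    ∂Q/∂x - ∂P/∂y = 2x^2 + 4.

D is the region 0 ≤ x ≤ 2, 0 ≤ y ≤ 2. Evaluating the double integral:

    ∬_D (2x^2 + 4) dA = ∫_0^{2} ∫_0^{2} (2x^2 + 4) dy dx.

Inner (y from 0 to 2): 4x^2 + 8.
Outer (x from 0 to 2): 80/3.

Therefore ∮_C P dx + Q dy = 80/3.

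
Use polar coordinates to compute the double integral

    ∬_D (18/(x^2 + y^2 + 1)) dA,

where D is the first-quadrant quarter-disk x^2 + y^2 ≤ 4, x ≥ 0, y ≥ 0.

The region D is 0 ≤ r ≤ 2, 0 ≤ θ ≤ π/2 in polar coordinates, where x = r cos(θ), y = r sin(θ), and dA = r dr dθ.

Under the substitution, the integrand becomes 18/(r^2 + 1), so

    ∬_D (18/(x^2 + y^2 + 1)) dA = ∫_{0}^{π/2} ∫_{0}^{2} (18/(r^2 + 1)) · r dr dθ.

Inner integral (in r): ∫_{0}^{2} (18/(r^2 + 1)) · r dr = log(1953125).

Outer integral (in θ): ∫_{0}^{π/2} (log(1953125)) dθ = log(1953125^(π/2)).

Therefore ∬_D (18/(x^2 + y^2 + 1)) dA = log(1953125^(π/2)).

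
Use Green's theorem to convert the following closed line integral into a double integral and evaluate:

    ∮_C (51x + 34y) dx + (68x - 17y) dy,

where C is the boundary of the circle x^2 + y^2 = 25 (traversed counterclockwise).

Green's theorem converts the closed line integral into a double integral over the enclosed region D:

    ∮_C P dx + Q dy = ∬_D (∂Q/∂x - ∂P/∂y) dA.

Here P = 51x + 34y, Q = 68x - 17y, so

    ∂Q/∂x = 68,    ∂P/∂y = 34,
    ∂Q/∂x - ∂P/∂y = 34.

D is the region x^2 + y^2 ≤ 25. Evaluating the double integral:

In polar coordinates (x = r cos θ, y = r sin θ, dA = r dr dθ) the integrand becomes 34, so

    ∬_D (34) dA = ∫_0^{2π} ∫_0^{5} (34) · r dr dθ.

Inner (r from 0 to 5): 425.
Outer (θ from 0 to 2π): 850π.

Therefore ∮_C P dx + Q dy = 850π.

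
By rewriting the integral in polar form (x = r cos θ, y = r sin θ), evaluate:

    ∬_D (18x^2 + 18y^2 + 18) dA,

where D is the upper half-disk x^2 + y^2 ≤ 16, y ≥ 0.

The region D is 0 ≤ r ≤ 4, 0 ≤ θ ≤ π in polar coordinates, where x = r cos(θ), y = r sin(θ), and dA = r dr dθ.

Under the substitution, the integrand becomes 18r^2 + 18, so

    ∬_D (18x^2 + 18y^2 + 18) dA = ∫_{0}^{π} ∫_{0}^{4} (18r^2 + 18) · r dr dθ.

Inner integral (in r): ∫_{0}^{4} (18r^2 + 18) · r dr = 1296.

Outer integral (in θ): ∫_{0}^{π} (1296) dθ = 1296π.

Therefore ∬_D (18x^2 + 18y^2 + 18) dA = 1296π.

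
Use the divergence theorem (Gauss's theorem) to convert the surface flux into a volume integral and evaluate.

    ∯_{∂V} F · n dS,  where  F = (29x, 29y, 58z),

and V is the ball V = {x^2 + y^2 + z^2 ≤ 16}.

By the divergence theorem,

    ∯_{∂V} F · n dS = ∭_V (∇ · F) dV.

Compute the divergence:
    ∇ · F = ∂F_x/∂x + ∂F_y/∂y + ∂F_z/∂z = 29 + 29 + 58 = 116.

In spherical coordinates, x = ρ sin(φ) cos(θ), y = ρ sin(φ) sin(θ), z = ρ cos(φ), dV = ρ^2 sin(φ) dρ dφ dθ, with 0 ≤ ρ ≤ 4, 0 ≤ φ ≤ π, 0 ≤ θ ≤ 2π.

The integrand, after substitution and multiplying by the volume element, becomes (116) · ρ^2 sin(φ), so

    ∭_V (∇·F) dV = ∫_0^{2π} ∫_0^{π} ∫_0^{4} (116) · ρ^2 sin(φ) dρ dφ dθ.

Inner (ρ from 0 to 4): 7424sin(φ)/3.
Middle (φ from 0 to π): 14848/3.
Outer (θ from 0 to 2π): 29696π/3.

Therefore ∯_{∂V} F · n dS = 29696π/3.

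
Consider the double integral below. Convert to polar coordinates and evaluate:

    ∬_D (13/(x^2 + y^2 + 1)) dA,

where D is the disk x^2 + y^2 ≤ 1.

The region D is 0 ≤ r ≤ 1, 0 ≤ θ ≤ 2π in polar coordinates, where x = r cos(θ), y = r sin(θ), and dA = r dr dθ.

Under the substitution, the integrand becomes 13/(r^2 + 1), so

    ∬_D (13/(x^2 + y^2 + 1)) dA = ∫_{0}^{2π} ∫_{0}^{1} (13/(r^2 + 1)) · r dr dθ.

Inner integral (in r): ∫_{0}^{1} (13/(r^2 + 1)) · r dr = 13log(2)/2.

Outer integral (in θ): ∫_{0}^{2π} (13log(2)/2) dθ = 13π log(2).

Therefore ∬_D (13/(x^2 + y^2 + 1)) dA = 13π log(2).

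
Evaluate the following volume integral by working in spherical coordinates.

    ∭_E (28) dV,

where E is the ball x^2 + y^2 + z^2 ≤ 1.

In spherical coordinates, x = ρ sin(φ) cos(θ), y = ρ sin(φ) sin(θ), z = ρ cos(φ), and dV = ρ^2 sin(φ) dρ dφ dθ.

The integrand becomes 28, so

    ∭_E (28) dV = ∫_{0}^{2π} ∫_{0}^{π} ∫_{0}^{1} (28) · ρ^2 sin(φ) dρ dφ dθ.

Inner (ρ): 28sin(φ)/3.
Middle (φ): 56/3.
Outer (θ): 112π/3.

Therefore the triple integral equals 112π/3.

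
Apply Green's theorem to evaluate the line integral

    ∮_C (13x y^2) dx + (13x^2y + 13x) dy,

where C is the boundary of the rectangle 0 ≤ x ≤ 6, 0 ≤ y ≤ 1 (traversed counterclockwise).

Green's theorem converts the closed line integral into a double integral over the enclosed region D:

    ∮_C P dx + Q dy = ∬_D (∂Q/∂x - ∂P/∂y) dA.

Here P = 13x y^2, Q = 13x^2y + 13x, so

    ∂Q/∂x = 26x y + 13,    ∂P/∂y = 26x y,
    ∂Q/∂x - ∂P/∂y = 13.

D is the region 0 ≤ x ≤ 6, 0 ≤ y ≤ 1. Evaluating the double integral:

    ∬_D (13) dA = ∫_0^{6} ∫_0^{1} (13) dy dx.

Inner (y from 0 to 1): 13.
Outer (x from 0 to 6): 78.

Therefore ∮_C P dx + Q dy = 78.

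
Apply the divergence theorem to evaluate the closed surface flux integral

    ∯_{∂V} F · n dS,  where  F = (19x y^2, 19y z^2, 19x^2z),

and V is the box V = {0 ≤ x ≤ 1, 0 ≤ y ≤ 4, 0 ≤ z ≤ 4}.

By the divergence theorem,

    ∯_{∂V} F · n dS = ∭_V (∇ · F) dV.

Compute the divergence:
    ∇ · F = ∂F_x/∂x + ∂F_y/∂y + ∂F_z/∂z = 19y^2 + 19z^2 + 19x^2 = 19x^2 + 19y^2 + 19z^2.

V is a rectangular box, so dV = dx dy dz with 0 ≤ x ≤ 1, 0 ≤ y ≤ 4, 0 ≤ z ≤ 4.

Integrate (19x^2 + 19y^2 + 19z^2) over V as an iterated integral:

    ∭_V (∇·F) dV = ∫_0^{1} ∫_0^{4} ∫_0^{4} (19x^2 + 19y^2 + 19z^2) dz dy dx.

Inner (z from 0 to 4): 76x^2 + 76y^2 + 1216/3.
Middle (y from 0 to 4): 304x^2 + 9728/3.
Outer (x from 0 to 1): 3344.

Therefore ∯_{∂V} F · n dS = 3344.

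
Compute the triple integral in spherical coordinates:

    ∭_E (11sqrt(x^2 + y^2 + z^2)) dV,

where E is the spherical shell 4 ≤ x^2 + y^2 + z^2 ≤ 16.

In spherical coordinates, x = ρ sin(φ) cos(θ), y = ρ sin(φ) sin(θ), z = ρ cos(φ), and dV = ρ^2 sin(φ) dρ dφ dθ.

The integrand becomes 11ρ, so

    ∭_E (11sqrt(x^2 + y^2 + z^2)) dV = ∫_{0}^{2π} ∫_{0}^{π} ∫_{2}^{4} (11ρ) · ρ^2 sin(φ) dρ dφ dθ.

Inner (ρ): 660sin(φ).
Middle (φ): 1320.
Outer (θ): 2640π.

Therefore the triple integral equals 2640π.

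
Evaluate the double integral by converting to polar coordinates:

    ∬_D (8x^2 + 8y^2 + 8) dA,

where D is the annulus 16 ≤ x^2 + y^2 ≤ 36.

The region D is 4 ≤ r ≤ 6, 0 ≤ θ ≤ 2π in polar coordinates, where x = r cos(θ), y = r sin(θ), and dA = r dr dθ.

Under the substitution, the integrand becomes 8r^2 + 8, so

    ∬_D (8x^2 + 8y^2 + 8) dA = ∫_{0}^{2π} ∫_{4}^{6} (8r^2 + 8) · r dr dθ.

Inner integral (in r): ∫_{4}^{6} (8r^2 + 8) · r dr = 2160.

Outer integral (in θ): ∫_{0}^{2π} (2160) dθ = 4320π.

Therefore ∬_D (8x^2 + 8y^2 + 8) dA = 4320π.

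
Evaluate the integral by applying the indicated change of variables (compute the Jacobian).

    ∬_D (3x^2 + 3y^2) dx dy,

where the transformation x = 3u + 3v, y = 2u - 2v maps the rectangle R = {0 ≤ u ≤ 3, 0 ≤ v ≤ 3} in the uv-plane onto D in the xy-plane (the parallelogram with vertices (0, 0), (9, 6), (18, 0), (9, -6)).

Compute the Jacobian determinant of (x, y) with respect to (u, v):

    ∂(x,y)/∂(u,v) = | 3  3 | = (3)(-2) - (3)(2) = -12.
                   | 2  -2 |

Its absolute value is |J| = 12 (the area scaling factor).

Substituting x = 3u + 3v, y = 2u - 2v into the integrand,

    3x^2 + 3y^2 → 39u^2 + 30u v + 39v^2,

so the integral becomes

    ∬_R (39u^2 + 30u v + 39v^2) · |J| du dv = ∫_0^3 ∫_0^3 (468u^2 + 360u v + 468v^2) dv du.

Inner (v): 1404u^2 + 1620u + 4212.
Outer (u): 32562.

Therefore ∬_D (3x^2 + 3y^2) dx dy = 32562.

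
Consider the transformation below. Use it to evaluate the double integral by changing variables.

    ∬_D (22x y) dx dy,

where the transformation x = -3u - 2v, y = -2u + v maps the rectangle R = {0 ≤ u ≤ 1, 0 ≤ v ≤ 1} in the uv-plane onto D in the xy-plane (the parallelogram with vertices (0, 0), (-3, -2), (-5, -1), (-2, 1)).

Compute the Jacobian determinant of (x, y) with respect to (u, v):

    ∂(x,y)/∂(u,v) = | -3  -2 | = (-3)(1) - (-2)(-2) = -7.
                   | -2  1 |

Its absolute value is |J| = 7 (the area scaling factor).

Substituting x = -3u - 2v, y = -2u + v into the integrand,

    22x y → 132u^2 + 22u v - 44v^2,

so the integral becomes

    ∬_R (132u^2 + 22u v - 44v^2) · |J| du dv = ∫_0^1 ∫_0^1 (924u^2 + 154u v - 308v^2) dv du.

Inner (v): 924u^2 + 77u - 308/3.
Outer (u): 1463/6.

Therefore ∬_D (22x y) dx dy = 1463/6.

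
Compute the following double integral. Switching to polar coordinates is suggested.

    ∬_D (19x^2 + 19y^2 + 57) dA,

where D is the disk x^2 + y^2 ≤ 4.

The region D is 0 ≤ r ≤ 2, 0 ≤ θ ≤ 2π in polar coordinates, where x = r cos(θ), y = r sin(θ), and dA = r dr dθ.

Under the substitution, the integrand becomes 19r^2 + 57, so

    ∬_D (19x^2 + 19y^2 + 57) dA = ∫_{0}^{2π} ∫_{0}^{2} (19r^2 + 57) · r dr dθ.

Inner integral (in r): ∫_{0}^{2} (19r^2 + 57) · r dr = 190.

Outer integral (in θ): ∫_{0}^{2π} (190) dθ = 380π.

Therefore ∬_D (19x^2 + 19y^2 + 57) dA = 380π.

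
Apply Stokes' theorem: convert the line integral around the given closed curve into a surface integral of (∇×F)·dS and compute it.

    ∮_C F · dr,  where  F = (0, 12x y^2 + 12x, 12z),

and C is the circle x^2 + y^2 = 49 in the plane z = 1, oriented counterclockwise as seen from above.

Let S be the flat disk x^2 + y^2 ≤ 49 in the plane z = 1, with upward unit normal n̂ = ẑ. By Stokes' theorem,

    ∮_C F · dr = ∬_S (∇ × F) · n̂ dS = ∬_D (curl F)_z dA,

where D is the disk x^2 + y^2 ≤ 49.

Compute the curl of F = (0, 12x y^2 + 12x, 12z):
    (∇ × F)_x = ∂F_z/∂y - ∂F_y/∂z = 0,
    (∇ × F)_y = ∂F_x/∂z - ∂F_z/∂x = 0,
    (∇ × F)_z = ∂F_y/∂x - ∂F_x/∂y = 12y^2 + 12.

On z = 1, (curl F)_z = 12y^2 + 12.

Convert to polar (x = r cos θ, y = r sin θ, dA = r dr dθ); the integrand becomes 12r^2sin(θ)^2 + 12, so

    ∬_D (curl F)_z dA = ∫_0^{2π} ∫_0^{7} (12r^2sin(θ)^2 + 12) · r dr dθ.

Inner (r from 0 to 7): 7203sin(θ)^2 + 294.
Outer (θ from 0 to 2π): 7791π.

Therefore ∮_C F · dr = 7791π.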